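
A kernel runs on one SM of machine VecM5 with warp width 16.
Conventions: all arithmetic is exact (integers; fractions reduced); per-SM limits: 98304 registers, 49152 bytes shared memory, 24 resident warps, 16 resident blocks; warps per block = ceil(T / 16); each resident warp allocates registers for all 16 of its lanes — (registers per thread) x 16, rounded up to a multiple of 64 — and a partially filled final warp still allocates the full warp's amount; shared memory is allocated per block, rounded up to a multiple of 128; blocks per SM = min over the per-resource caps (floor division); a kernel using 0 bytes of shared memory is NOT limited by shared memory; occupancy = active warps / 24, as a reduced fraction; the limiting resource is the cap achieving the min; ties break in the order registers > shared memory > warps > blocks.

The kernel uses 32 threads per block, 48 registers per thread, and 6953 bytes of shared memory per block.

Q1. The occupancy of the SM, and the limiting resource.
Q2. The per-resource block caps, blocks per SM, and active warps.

Answer: occupancy 1/2, limited by shared memory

registers: 64 blocks
shared memory: 6 blocks
warps: 12 blocks
blocks: 16 blocks

Answer: 6 blocks, 12 active warps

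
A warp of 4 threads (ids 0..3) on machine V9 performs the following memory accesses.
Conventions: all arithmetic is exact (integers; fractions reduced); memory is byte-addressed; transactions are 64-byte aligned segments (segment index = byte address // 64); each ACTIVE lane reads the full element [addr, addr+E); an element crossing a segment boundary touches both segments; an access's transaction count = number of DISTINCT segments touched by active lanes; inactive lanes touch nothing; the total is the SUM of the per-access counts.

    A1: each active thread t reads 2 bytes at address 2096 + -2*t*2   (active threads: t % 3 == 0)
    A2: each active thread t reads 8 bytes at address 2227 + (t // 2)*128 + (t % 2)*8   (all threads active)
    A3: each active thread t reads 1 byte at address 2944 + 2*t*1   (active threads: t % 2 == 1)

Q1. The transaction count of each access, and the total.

A1: 1 transaction
A2: 4 transactions
A3: 1 transaction

Answer: 1,4,1; total 6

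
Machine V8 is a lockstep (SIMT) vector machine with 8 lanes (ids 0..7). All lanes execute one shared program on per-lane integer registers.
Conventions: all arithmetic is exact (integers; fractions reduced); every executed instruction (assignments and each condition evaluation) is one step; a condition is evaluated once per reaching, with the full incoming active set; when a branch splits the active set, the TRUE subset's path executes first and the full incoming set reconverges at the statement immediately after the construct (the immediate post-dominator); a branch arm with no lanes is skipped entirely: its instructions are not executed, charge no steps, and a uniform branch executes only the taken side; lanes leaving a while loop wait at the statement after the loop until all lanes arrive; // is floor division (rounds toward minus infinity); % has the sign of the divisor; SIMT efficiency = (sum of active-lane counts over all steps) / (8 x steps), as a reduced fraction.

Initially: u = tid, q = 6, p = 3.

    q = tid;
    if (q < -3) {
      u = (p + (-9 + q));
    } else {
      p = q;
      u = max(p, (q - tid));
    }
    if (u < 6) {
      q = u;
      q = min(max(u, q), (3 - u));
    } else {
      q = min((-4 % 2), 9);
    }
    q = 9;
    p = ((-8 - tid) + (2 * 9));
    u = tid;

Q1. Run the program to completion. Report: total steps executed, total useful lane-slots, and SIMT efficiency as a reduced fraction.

Answer: 11 steps, 78 useful, 39/44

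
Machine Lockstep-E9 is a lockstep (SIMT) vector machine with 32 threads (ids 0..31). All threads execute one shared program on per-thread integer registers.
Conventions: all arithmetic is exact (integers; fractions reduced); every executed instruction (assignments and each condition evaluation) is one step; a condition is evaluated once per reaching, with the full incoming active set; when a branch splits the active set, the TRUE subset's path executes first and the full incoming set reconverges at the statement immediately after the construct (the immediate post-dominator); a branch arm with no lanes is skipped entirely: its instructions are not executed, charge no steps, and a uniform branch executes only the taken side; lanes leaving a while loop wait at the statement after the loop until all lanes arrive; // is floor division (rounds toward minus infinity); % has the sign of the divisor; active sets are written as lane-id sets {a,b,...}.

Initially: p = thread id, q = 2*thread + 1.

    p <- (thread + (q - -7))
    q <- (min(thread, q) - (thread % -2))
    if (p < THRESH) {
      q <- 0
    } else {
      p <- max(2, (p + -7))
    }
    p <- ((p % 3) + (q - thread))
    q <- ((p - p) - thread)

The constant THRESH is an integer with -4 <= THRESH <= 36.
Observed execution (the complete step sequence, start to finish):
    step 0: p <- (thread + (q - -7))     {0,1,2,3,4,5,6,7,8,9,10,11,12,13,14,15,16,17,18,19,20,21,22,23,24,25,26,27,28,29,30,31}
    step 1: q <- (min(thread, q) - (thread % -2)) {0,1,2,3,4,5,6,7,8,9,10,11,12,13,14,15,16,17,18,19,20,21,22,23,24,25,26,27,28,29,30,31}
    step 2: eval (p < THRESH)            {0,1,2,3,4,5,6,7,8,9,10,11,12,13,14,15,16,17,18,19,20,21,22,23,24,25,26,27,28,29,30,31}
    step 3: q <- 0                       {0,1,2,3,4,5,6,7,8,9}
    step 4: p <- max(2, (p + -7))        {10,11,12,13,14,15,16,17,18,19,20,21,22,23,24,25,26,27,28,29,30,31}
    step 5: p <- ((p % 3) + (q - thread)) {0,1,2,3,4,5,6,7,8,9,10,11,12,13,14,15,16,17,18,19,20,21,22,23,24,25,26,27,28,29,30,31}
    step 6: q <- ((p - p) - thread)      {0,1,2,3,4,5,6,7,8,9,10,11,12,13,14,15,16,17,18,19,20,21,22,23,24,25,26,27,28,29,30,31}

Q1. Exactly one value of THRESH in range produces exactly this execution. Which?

Answer: THRESH = 36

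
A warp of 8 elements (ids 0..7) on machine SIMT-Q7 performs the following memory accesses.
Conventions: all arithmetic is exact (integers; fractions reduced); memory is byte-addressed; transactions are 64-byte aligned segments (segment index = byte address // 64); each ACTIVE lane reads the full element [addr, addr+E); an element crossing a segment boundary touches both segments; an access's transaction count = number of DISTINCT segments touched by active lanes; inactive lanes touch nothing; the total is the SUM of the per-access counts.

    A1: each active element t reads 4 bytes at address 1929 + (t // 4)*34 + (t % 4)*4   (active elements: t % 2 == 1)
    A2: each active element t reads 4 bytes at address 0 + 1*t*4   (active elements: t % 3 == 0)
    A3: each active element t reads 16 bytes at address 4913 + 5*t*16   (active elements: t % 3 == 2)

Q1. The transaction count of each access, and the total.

A1: 1 transaction
A2: 1 transaction
A3: 2 transactions

Answer: 1,1,2; total 4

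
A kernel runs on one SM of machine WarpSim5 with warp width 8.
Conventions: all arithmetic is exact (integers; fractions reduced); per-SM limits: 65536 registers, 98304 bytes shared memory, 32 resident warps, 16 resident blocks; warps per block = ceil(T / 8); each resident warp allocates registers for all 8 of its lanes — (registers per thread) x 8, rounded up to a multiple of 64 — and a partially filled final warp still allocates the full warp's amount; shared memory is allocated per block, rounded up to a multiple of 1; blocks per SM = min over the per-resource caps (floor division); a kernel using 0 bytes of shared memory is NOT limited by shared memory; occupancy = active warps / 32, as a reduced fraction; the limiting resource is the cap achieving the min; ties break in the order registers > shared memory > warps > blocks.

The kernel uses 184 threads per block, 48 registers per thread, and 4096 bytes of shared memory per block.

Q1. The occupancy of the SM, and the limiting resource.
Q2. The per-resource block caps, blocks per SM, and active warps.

Answer: occupancy 23/32, limited by warps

registers: 7 blocks
shared memory: 24 blocks
warps: 1 block
blocks: 16 blocks

Answer: 1 block, 23 active warps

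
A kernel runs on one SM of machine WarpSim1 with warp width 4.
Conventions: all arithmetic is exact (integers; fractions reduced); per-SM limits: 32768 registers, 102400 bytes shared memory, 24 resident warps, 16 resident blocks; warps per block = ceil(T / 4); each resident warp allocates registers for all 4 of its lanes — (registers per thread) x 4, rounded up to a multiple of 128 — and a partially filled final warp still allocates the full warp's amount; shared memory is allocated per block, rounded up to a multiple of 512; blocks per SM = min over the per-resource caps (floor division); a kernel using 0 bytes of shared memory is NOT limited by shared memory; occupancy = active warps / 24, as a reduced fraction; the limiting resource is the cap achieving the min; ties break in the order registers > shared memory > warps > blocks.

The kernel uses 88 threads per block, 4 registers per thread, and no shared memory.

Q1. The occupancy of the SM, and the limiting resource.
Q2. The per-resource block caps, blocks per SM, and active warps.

Answer: occupancy 11/12, limited by warps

registers: 11 blocks
shared memory: no limit (kernel uses none)
warps: 1 block
blocks: 16 blocks

Answer: 1 block, 22 active warps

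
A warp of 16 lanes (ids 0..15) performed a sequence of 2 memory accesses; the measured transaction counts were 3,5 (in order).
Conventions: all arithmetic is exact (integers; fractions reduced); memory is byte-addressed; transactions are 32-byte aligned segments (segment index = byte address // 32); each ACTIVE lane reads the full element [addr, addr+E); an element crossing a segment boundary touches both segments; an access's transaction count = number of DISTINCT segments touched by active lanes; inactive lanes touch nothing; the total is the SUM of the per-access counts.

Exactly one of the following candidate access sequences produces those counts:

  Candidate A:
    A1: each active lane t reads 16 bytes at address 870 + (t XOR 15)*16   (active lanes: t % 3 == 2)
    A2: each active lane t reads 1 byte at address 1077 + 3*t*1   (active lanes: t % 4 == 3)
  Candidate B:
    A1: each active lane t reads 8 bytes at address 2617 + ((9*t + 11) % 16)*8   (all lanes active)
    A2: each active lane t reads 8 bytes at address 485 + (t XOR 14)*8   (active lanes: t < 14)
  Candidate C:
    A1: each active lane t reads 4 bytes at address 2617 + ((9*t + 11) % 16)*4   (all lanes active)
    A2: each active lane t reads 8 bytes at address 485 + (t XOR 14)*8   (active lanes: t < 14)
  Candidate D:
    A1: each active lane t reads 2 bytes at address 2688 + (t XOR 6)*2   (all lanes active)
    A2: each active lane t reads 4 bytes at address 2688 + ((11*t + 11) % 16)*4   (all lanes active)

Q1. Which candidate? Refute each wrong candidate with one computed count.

A: A1 gives 8 transactions, not 3
B: A1 gives 5 transactions, not 3
D: A1 gives 1 transaction, not 3
C: all counts match (3,5)

Answer: C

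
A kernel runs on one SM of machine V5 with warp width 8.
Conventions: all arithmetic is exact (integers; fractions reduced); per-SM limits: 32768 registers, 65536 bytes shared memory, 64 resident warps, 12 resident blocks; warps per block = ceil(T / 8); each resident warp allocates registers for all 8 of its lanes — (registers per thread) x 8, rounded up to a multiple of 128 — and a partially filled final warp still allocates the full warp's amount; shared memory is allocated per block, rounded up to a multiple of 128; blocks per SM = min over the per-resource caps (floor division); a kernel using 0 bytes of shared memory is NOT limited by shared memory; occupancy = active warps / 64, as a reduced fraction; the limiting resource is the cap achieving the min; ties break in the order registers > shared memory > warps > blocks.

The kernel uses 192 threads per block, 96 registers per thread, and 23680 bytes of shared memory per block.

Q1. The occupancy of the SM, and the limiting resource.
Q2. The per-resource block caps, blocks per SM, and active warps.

Answer: occupancy 3/8, limited by registers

registers: 1 block
shared memory: 2 blocks
warps: 2 blocks
blocks: 12 blocks

Answer: 1 block, 24 active warps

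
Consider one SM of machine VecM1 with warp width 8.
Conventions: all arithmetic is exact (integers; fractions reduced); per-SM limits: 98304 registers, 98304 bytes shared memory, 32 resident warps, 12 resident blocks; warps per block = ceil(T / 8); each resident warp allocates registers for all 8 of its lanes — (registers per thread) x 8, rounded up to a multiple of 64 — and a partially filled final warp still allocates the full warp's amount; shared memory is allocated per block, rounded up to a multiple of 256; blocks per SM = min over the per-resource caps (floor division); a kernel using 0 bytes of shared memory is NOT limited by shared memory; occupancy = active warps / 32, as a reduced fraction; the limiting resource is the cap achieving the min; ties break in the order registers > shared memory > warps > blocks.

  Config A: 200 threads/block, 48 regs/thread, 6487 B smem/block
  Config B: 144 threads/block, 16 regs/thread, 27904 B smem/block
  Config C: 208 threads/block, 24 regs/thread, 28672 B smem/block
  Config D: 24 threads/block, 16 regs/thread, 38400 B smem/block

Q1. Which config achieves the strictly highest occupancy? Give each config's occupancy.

occupancies: A 25/32, B 9/16, C 13/16, D 3/16

Answer: C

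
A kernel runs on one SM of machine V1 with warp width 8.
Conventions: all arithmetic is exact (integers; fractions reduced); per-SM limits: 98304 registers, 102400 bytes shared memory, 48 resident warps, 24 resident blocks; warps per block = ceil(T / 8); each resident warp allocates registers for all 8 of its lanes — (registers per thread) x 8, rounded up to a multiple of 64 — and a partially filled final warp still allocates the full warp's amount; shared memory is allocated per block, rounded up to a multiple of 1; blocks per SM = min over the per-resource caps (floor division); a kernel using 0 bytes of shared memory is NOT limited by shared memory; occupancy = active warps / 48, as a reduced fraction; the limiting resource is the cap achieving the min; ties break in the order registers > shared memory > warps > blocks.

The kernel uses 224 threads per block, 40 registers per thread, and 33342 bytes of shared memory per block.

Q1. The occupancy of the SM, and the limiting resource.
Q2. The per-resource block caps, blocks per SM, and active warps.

Answer: occupancy 7/12, limited by warps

registers: 10 blocks
shared memory: 3 blocks
warps: 1 block
blocks: 24 blocks

Answer: 1 block, 28 active warps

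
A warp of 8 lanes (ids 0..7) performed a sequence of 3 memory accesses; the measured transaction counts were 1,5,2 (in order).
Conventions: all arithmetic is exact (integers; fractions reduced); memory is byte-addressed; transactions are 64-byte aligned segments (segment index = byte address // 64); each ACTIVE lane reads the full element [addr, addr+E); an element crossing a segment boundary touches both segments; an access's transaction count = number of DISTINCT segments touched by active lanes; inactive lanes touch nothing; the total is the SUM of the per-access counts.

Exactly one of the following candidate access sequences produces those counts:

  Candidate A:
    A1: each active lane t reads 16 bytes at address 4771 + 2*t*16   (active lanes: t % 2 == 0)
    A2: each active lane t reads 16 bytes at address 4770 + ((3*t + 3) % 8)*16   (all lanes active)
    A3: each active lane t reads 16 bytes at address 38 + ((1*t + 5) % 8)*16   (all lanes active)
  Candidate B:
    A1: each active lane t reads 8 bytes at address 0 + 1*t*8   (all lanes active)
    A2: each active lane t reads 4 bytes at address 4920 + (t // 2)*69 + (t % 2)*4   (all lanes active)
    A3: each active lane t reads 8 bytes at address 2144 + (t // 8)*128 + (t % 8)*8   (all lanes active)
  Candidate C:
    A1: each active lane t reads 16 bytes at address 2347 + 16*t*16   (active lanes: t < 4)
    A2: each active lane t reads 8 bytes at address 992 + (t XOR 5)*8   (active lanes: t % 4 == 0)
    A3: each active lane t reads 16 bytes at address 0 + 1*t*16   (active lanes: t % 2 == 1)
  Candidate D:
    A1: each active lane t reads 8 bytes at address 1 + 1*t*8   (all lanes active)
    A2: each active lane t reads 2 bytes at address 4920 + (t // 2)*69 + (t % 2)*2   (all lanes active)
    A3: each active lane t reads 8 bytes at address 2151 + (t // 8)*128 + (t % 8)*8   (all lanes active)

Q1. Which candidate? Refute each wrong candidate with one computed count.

A: A1 gives 4 transactions, not 1
C: A1 gives 4 transactions, not 1
D: A1 gives 2 transactions, not 1
B: all counts match (1,5,2)

Answer: B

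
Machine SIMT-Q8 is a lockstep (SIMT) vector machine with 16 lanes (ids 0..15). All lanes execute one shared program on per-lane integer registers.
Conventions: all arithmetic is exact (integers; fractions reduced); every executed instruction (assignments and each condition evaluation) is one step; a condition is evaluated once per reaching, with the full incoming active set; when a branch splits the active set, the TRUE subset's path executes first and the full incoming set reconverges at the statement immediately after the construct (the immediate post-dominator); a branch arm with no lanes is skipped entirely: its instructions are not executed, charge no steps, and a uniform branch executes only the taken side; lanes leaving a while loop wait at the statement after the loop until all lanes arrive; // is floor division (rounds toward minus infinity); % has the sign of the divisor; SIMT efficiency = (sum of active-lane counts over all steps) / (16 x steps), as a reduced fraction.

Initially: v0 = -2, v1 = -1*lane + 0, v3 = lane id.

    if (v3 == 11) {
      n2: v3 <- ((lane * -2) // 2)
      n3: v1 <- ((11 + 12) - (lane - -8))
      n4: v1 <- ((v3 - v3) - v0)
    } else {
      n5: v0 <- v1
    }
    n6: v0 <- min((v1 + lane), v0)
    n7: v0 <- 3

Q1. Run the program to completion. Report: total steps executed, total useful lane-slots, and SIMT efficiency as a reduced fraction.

Answer: 7 steps, 66 useful, 33/56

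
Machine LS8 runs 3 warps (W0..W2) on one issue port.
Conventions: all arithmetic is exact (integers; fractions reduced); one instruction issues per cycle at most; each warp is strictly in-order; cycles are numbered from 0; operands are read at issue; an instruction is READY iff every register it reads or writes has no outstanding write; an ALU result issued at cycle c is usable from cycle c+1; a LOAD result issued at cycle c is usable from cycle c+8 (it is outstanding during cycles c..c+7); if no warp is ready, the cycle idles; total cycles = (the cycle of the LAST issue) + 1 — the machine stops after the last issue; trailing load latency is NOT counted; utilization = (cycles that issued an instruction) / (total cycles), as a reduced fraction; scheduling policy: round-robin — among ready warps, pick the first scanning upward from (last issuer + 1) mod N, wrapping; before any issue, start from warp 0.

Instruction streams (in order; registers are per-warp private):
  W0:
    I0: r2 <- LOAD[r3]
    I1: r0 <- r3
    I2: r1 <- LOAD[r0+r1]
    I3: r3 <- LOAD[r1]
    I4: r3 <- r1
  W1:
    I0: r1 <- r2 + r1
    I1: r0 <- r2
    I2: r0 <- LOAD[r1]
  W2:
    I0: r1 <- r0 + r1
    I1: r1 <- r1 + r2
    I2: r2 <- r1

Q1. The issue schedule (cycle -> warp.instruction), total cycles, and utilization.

cycle 0: W0.I0
cycle 1: W1.I0
cycle 2: W2.I0
cycle 3: W0.I1
cycle 4: W1.I1
cycle 5: W2.I1
cycle 6: W0.I2
cycle 7: W1.I2
cycle 8: W2.I2
cycle 9: idle
cycle 10: idle
cycle 11: idle
cycle 12: idle
cycle 13: idle
cycle 14: W0.I3
cycle 15: idle
cycle 16: idle
cycle 17: idle
cycle 18: idle
cycle 19: idle
cycle 20: idle
cycle 21: idle
cycle 22: W0.I4

Answer: 23 cycles, utilization 11/23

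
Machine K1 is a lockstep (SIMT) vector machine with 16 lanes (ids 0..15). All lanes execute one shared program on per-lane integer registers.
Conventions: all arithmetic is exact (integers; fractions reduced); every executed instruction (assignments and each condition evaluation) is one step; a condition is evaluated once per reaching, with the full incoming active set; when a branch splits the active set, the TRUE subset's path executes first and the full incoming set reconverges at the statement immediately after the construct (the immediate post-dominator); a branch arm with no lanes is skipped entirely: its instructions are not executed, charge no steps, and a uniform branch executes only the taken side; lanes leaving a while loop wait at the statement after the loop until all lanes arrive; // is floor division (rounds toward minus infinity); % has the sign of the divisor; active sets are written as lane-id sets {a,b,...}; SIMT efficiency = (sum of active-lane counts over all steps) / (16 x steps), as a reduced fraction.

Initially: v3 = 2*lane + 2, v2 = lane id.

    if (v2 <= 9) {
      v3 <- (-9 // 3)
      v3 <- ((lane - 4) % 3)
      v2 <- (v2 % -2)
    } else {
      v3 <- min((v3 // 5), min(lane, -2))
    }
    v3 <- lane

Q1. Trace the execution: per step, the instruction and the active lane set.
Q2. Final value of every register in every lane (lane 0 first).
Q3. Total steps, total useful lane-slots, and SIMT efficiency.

step 0: eval (v2 <= 9)               {0,1,2,3,4,5,6,7,8,9,10,11,12,13,14,15}
step 1: v3 <- (-9 // 3)              {0,1,2,3,4,5,6,7,8,9}
step 2: v3 <- ((lane - 4) % 3)       {0,1,2,3,4,5,6,7,8,9}
step 3: v2 <- (v2 % -2)              {0,1,2,3,4,5,6,7,8,9}
step 4: v3 <- min((v3 // 5), min(lane, -2)) {10,11,12,13,14,15}
step 5: v3 <- lane                   {0,1,2,3,4,5,6,7,8,9,10,11,12,13,14,15}

Answer: 6 steps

v3: 0,1,2,3,4,5,6,7,8,9,10,11,12,13,14,15
v2: 0,-1,0,-1,0,-1,0,-1,0,-1,10,11,12,13,14,15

steps = 6; useful = 68; efficiency = 68/96 = 17/24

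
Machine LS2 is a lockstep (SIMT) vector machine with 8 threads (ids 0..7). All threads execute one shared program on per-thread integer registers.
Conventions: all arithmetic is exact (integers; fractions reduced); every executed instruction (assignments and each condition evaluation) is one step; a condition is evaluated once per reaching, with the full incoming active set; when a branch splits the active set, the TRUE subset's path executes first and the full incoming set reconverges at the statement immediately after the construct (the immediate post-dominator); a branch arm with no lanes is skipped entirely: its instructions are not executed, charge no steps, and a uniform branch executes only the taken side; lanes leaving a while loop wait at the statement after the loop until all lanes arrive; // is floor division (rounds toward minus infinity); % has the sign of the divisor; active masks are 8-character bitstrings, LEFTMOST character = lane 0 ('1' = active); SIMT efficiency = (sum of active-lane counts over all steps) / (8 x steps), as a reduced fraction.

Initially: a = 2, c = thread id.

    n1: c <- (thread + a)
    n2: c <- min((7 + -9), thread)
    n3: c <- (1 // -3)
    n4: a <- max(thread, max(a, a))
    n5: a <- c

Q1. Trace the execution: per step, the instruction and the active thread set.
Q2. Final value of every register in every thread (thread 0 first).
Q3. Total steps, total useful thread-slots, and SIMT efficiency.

step 0: c <- (thread + a)            11111111
step 1: c <- min((7 + -9), thread)   11111111
step 2: c <- (1 // -3)               11111111
step 3: a <- max(thread, max(a, a))  11111111
step 4: a <- c                       11111111

Answer: 5 steps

a: -1,-1,-1,-1,-1,-1,-1,-1
c: -1,-1,-1,-1,-1,-1,-1,-1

steps = 5; useful = 40; efficiency = 40/40 = 1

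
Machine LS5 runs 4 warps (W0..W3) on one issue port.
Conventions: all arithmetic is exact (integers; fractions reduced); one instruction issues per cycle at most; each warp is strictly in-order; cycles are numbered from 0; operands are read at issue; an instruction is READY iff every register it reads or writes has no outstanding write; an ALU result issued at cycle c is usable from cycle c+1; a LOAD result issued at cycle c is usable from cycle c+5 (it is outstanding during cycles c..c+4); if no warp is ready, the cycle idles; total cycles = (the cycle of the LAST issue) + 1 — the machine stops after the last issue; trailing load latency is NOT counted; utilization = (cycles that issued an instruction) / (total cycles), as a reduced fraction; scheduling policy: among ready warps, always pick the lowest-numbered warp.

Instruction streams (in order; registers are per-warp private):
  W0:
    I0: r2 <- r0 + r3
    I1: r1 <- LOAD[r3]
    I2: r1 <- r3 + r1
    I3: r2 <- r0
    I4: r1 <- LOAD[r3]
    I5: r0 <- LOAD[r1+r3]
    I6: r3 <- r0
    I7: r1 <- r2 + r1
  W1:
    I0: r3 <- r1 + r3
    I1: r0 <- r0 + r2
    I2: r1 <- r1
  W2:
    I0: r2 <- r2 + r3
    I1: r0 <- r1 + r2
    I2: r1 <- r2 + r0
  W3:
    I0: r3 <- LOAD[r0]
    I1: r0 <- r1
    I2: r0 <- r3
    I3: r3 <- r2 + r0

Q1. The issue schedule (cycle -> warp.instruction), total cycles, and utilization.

cycle 0: W0.I0
cycle 1: W0.I1
cycle 2: W1.I0
cycle 3: W1.I1
cycle 4: W1.I2
cycle 5: W2.I0
cycle 6: W0.I2
cycle 7: W0.I3
cycle 8: W0.I4
cycle 9: W2.I1
cycle 10: W2.I2
cycle 11: W3.I0
cycle 12: W3.I1
cycle 13: W0.I5
cycle 14: idle
cycle 15: idle
cycle 16: W3.I2
cycle 17: W3.I3
cycle 18: W0.I6
cycle 19: W0.I7

Answer: 20 cycles, utilization 9/10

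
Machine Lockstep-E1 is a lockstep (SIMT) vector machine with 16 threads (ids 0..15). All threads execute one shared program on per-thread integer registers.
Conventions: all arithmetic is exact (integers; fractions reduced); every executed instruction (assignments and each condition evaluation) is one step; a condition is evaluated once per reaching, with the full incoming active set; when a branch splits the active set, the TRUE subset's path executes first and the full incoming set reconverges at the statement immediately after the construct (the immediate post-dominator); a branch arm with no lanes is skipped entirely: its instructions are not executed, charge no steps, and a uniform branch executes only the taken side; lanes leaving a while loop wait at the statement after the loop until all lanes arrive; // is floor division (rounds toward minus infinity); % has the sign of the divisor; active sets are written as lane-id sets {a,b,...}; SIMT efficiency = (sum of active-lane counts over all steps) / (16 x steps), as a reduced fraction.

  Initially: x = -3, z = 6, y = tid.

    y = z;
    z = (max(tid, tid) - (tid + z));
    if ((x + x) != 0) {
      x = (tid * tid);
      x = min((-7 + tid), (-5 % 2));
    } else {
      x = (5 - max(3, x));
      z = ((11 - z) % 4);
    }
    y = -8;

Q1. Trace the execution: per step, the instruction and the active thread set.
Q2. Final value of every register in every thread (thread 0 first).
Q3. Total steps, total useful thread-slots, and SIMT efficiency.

step 0: y <- z                       {0,1,2,3,4,5,6,7,8,9,10,11,12,13,14,15}
step 1: z <- (max(tid, tid) - (tid + z)) {0,1,2,3,4,5,6,7,8,9,10,11,12,13,14,15}
step 2: eval ((x + x) != 0)          {0,1,2,3,4,5,6,7,8,9,10,11,12,13,14,15}
step 3: x <- (tid * tid)             {0,1,2,3,4,5,6,7,8,9,10,11,12,13,14,15}
step 4: x <- min((-7 + tid), (-5 % 2)) {0,1,2,3,4,5,6,7,8,9,10,11,12,13,14,15}
step 5: y <- -8                      {0,1,2,3,4,5,6,7,8,9,10,11,12,13,14,15}

Answer: 6 steps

x: -7,-6,-5,-4,-3,-2,-1,0,1,1,1,1,1,1,1,1
z: -6,-6,-6,-6,-6,-6,-6,-6,-6,-6,-6,-6,-6,-6,-6,-6
y: -8,-8,-8,-8,-8,-8,-8,-8,-8,-8,-8,-8,-8,-8,-8,-8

steps = 6; useful = 96; efficiency = 96/96 = 1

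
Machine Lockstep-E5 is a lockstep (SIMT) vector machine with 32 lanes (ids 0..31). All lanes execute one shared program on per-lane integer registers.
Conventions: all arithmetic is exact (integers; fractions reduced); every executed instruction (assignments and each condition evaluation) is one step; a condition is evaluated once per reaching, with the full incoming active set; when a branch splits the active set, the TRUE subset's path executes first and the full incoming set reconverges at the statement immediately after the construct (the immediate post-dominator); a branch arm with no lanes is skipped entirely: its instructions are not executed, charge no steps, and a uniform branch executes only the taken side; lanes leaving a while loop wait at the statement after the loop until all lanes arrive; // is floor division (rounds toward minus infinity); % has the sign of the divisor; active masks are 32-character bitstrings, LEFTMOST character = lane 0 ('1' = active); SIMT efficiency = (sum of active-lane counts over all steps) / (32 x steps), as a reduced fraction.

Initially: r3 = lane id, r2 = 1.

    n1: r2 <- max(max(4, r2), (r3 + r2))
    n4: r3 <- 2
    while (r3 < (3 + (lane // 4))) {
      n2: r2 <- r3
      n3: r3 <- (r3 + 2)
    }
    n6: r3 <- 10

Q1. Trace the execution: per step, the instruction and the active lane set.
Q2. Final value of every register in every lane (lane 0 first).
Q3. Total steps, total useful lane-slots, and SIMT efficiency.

step 0: r2 <- max(max(4, r2), (r3 + r2)) 11111111111111111111111111111111
step 1: r3 <- 2                      11111111111111111111111111111111
step 2: eval (r3 < (3 + (lane // 4))) 11111111111111111111111111111111
step 3: r2 <- r3                     11111111111111111111111111111111
step 4: r3 <- (r3 + 2)               11111111111111111111111111111111
step 5: eval (r3 < (3 + (lane // 4))) 11111111111111111111111111111111
step 6: r2 <- r3                     00000000111111111111111111111111
step 7: r3 <- (r3 + 2)               00000000111111111111111111111111
step 8: eval (r3 < (3 + (lane // 4))) 00000000111111111111111111111111
step 9: r2 <- r3                     00000000000000001111111111111111
step 10: r3 <- (r3 + 2)               00000000000000001111111111111111
step 11: eval (r3 < (3 + (lane // 4))) 00000000000000001111111111111111
step 12: r2 <- r3                     00000000000000000000000011111111
step 13: r3 <- (r3 + 2)               00000000000000000000000011111111
step 14: eval (r3 < (3 + (lane // 4))) 00000000000000000000000011111111
step 15: r3 <- 10                     11111111111111111111111111111111

Answer: 16 steps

r3: 10,10,10,10,10,10,10,10,10,10,10,10,10,10,10,10,10,10,10,10,10,10,10,10,10,10,10,10,10,10,10,10
r2: 2,2,2,2,2,2,2,2,4,4,4,4,4,4,4,4,6,6,6,6,6,6,6,6,8,8,8,8,8,8,8,8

steps = 16; useful = 368; efficiency = 368/512 = 23/32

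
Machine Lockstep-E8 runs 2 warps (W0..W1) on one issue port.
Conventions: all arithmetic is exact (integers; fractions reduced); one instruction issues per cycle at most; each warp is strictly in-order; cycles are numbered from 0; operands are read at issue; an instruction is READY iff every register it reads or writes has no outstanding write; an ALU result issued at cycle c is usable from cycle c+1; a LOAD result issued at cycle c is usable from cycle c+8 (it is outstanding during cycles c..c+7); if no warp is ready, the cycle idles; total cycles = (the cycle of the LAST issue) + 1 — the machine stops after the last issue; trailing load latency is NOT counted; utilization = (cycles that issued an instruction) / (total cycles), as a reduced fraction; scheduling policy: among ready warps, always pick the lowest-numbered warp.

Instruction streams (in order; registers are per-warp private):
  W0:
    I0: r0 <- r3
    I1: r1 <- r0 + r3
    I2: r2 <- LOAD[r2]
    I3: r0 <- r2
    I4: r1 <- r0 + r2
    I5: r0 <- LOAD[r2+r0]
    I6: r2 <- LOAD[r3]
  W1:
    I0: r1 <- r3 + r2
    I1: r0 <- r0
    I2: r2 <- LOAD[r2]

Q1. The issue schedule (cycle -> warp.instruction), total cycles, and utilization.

cycle 0: W0.I0
cycle 1: W0.I1
cycle 2: W0.I2
cycle 3: W1.I0
cycle 4: W1.I1
cycle 5: W1.I2
cycle 6: idle
cycle 7: idle
cycle 8: idle
cycle 9: idle
cycle 10: W0.I3
cycle 11: W0.I4
cycle 12: W0.I5
cycle 13: W0.I6

Answer: 14 cycles, utilization 5/7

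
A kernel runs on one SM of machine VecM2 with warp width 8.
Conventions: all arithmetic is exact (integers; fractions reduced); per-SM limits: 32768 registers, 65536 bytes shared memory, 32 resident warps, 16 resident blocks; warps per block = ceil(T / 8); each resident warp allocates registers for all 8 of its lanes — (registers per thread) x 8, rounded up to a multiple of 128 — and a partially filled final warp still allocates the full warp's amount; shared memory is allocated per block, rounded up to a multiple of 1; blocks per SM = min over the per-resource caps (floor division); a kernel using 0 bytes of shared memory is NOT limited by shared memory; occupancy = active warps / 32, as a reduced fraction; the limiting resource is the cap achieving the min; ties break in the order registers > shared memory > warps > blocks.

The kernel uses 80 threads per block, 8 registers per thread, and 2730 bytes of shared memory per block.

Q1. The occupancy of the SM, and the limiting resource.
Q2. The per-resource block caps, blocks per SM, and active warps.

Answer: occupancy 15/16, limited by warps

registers: 25 blocks
shared memory: 24 blocks
warps: 3 blocks
blocks: 16 blocks

Answer: 3 blocks, 30 active warps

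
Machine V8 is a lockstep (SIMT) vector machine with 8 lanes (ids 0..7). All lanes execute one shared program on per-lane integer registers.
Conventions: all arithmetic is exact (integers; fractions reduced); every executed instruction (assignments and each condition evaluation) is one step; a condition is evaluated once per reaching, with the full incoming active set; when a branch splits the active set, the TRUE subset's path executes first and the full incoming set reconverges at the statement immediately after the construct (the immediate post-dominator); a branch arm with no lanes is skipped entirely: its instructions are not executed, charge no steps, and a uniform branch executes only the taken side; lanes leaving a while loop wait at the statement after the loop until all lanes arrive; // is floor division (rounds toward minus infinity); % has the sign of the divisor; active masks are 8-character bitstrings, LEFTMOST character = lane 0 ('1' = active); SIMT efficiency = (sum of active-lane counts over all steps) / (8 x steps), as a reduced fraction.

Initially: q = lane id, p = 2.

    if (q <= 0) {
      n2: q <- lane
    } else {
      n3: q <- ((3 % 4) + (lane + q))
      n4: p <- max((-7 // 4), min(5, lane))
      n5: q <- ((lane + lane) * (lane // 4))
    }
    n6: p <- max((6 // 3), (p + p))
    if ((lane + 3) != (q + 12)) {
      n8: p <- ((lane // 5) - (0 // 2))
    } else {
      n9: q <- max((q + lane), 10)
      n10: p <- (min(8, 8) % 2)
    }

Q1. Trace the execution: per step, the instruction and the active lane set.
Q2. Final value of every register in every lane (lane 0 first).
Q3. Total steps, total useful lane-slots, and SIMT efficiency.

step 0: eval (q <= 0)                11111111
step 1: q <- lane                    10000000
step 2: q <- ((3 % 4) + (lane + q))  01111111
step 3: p <- max((-7 // 4), min(5, lane)) 01111111
step 4: q <- ((lane + lane) * (lane // 4)) 01111111
step 5: p <- max((6 // 3), (p + p))  11111111
step 6: eval ((lane + 3) != (q + 12)) 11111111
step 7: p <- ((lane // 5) - (0 // 2)) 11111111

Answer: 8 steps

q: 0,0,0,0,8,10,12,14
p: 0,0,0,0,0,1,1,1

steps = 8; useful = 54; efficiency = 54/64 = 27/32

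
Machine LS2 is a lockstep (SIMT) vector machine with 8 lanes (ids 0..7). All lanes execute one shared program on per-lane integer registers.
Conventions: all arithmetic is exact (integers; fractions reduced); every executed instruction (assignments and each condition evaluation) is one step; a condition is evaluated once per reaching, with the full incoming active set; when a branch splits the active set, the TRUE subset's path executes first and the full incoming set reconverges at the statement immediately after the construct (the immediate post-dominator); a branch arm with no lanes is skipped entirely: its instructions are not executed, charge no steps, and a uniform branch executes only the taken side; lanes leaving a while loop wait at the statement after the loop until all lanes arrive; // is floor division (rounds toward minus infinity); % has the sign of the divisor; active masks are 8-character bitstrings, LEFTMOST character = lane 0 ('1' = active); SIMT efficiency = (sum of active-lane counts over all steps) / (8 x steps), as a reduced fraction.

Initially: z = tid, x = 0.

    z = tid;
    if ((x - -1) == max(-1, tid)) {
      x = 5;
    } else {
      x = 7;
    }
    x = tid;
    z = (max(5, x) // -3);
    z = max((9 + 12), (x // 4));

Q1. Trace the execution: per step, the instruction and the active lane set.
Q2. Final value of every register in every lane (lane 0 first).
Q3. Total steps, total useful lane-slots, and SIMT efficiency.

step 0: z <- tid                     11111111
step 1: eval ((x - -1) == max(-1, tid)) 11111111
step 2: x <- 5                       01000000
step 3: x <- 7                       10111111
step 4: x <- tid                     11111111
step 5: z <- (max(5, x) // -3)       11111111
step 6: z <- max((9 + 12), (x // 4)) 11111111

Answer: 7 steps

z: 21,21,21,21,21,21,21,21
x: 0,1,2,3,4,5,6,7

steps = 7; useful = 48; efficiency = 48/56 = 6/7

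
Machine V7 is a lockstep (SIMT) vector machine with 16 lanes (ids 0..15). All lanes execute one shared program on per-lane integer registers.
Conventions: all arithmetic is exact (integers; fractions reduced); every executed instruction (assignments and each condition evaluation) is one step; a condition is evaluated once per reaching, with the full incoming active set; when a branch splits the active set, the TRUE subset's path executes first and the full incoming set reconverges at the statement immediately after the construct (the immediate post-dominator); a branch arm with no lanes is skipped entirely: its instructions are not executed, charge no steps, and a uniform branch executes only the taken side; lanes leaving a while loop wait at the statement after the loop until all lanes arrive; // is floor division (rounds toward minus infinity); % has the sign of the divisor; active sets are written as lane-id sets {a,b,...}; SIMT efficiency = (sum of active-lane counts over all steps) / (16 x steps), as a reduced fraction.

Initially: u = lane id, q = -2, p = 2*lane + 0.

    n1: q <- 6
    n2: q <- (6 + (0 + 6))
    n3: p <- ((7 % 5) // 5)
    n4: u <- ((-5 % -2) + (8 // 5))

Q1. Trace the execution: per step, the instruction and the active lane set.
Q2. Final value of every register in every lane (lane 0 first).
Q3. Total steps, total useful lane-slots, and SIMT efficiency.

step 0: q <- 6                       {0,1,2,3,4,5,6,7,8,9,10,11,12,13,14,15}
step 1: q <- (6 + (0 + 6))           {0,1,2,3,4,5,6,7,8,9,10,11,12,13,14,15}
step 2: p <- ((7 % 5) // 5)          {0,1,2,3,4,5,6,7,8,9,10,11,12,13,14,15}
step 3: u <- ((-5 % -2) + (8 // 5))  {0,1,2,3,4,5,6,7,8,9,10,11,12,13,14,15}

Answer: 4 steps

u: 0,0,0,0,0,0,0,0,0,0,0,0,0,0,0,0
q: 12,12,12,12,12,12,12,12,12,12,12,12,12,12,12,12
p: 0,0,0,0,0,0,0,0,0,0,0,0,0,0,0,0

steps = 4; useful = 64; efficiency = 64/64 = 1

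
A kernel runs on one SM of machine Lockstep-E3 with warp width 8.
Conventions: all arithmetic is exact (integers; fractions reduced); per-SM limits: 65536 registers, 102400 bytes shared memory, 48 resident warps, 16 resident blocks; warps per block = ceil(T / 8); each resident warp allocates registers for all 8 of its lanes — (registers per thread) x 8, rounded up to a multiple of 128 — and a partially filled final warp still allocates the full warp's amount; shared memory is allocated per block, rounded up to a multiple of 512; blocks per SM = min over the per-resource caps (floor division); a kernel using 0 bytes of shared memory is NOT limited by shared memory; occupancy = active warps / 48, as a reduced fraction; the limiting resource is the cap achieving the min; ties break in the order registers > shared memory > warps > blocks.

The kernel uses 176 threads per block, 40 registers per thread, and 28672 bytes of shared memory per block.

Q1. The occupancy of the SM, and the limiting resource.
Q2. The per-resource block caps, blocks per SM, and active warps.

Answer: occupancy 11/12, limited by warps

registers: 7 blocks
shared memory: 3 blocks
warps: 2 blocks
blocks: 16 blocks

Answer: 2 blocks, 44 active warps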